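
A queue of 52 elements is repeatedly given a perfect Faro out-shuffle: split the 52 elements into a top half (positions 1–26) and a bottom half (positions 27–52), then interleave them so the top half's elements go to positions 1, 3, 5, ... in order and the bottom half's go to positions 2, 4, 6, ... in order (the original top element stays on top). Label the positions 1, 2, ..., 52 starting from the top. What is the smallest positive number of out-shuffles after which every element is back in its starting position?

8

The out-shuffle permutes the 52 positions with cycle lengths [1, 1, 2, 8, 8, 8, 8, 8, 8].
Every element is home exactly when every cycle has completed a whole number of laps, i.e. after lcm(1, 2, 8) = 8 out-shuffles.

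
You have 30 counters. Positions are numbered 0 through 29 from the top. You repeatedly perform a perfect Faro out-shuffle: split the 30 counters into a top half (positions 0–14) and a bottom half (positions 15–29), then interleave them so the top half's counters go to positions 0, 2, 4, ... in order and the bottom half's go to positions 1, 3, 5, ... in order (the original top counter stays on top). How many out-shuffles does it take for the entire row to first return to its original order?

The out-shuffle permutes the 30 positions with cycle lengths [1, 1, 28].
Every counter is home exactly when every cycle has completed a whole number of laps, i.e. after lcm(1, 28) = 28 out-shuffles.

28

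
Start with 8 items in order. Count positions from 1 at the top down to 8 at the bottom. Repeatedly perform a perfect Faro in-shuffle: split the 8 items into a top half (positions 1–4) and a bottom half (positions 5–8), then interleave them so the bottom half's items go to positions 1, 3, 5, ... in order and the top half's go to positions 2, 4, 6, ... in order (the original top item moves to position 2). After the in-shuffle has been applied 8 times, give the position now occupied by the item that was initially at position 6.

Track the item's position through each in-shuffle:
6 → 3 → 6 → 3 → 6 → 3 → 6 → 3 → 6

6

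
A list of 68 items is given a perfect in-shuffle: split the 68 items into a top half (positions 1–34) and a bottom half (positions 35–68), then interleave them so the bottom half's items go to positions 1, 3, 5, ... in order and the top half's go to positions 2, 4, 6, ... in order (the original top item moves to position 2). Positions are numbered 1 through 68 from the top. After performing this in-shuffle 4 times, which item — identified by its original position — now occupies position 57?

51

Work backwards from position 57, undoing one in-shuffle at a time:
57 ← 63 ← 66 ← 33 ← 51
So the item now at position 57 started at position 51.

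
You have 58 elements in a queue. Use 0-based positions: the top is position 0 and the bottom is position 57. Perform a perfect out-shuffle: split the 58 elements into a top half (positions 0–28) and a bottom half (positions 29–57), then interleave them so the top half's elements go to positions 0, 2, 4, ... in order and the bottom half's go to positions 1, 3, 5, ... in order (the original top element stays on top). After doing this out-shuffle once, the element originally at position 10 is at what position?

Track the element's position through each out-shuffle:
10 → 20

20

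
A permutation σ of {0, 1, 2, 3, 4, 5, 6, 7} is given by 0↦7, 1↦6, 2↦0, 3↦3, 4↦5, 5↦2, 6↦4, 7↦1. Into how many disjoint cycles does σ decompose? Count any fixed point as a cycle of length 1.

2

Cycle decomposition: (0 7 1 6 4 5 2) (3).
2 cycles.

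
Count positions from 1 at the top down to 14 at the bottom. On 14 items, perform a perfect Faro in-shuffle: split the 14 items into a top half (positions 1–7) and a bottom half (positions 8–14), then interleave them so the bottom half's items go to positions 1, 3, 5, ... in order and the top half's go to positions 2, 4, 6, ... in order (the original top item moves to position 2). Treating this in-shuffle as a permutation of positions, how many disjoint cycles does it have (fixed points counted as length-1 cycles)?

4

Trace each unvisited position around until it returns:
(1 2 4 8) (3 6 12 9) (5 10) (7 14 13 11)
4 cycles in total.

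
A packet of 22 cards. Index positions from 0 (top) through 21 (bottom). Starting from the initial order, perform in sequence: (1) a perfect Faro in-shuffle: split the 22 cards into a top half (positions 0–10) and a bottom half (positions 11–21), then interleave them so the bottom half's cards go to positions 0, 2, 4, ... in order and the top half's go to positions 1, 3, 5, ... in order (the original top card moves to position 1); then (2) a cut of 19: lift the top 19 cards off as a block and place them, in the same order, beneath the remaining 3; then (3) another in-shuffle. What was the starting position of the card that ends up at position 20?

20

Undo the operations in reverse order, starting from position 20:
  undo op 3 (in-shuffle, from bottom half): 20 ← 21
  undo op 2 (cut 19): 21 ← 18
  undo op 1 (in-shuffle, from bottom half): 18 ← 20
So the card at position 20 came from original position 20.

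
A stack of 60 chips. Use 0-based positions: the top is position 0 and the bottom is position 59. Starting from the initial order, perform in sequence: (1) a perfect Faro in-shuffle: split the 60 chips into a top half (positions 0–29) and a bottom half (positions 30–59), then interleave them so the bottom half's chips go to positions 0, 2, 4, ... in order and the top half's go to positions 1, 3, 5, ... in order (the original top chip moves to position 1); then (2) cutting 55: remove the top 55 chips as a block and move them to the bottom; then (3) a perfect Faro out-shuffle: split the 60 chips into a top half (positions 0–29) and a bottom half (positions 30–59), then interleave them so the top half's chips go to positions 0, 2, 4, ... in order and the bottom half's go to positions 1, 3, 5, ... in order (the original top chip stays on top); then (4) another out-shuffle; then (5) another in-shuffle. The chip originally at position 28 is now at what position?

Track the chip from position 28 forward through each operation:
  after op 1 (in-shuffle): 28 → 57
  after op 2 (cut 55): 57 → 2
  after op 3 (out-shuffle): 2 → 4
  after op 4 (out-shuffle): 4 → 8
  after op 5 (in-shuffle): 8 → 17

17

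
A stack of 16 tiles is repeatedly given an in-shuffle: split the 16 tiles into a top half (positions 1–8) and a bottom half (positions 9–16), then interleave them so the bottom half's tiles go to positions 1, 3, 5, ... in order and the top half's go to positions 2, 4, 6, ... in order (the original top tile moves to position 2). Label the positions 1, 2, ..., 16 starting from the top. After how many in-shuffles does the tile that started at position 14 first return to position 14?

8

Follow position 14 under repeated in-shuffles:
14 → 11 → 5 → 10 → 3 → 6 → 12 → 7 → 14
It first returns after 8 in-shuffles.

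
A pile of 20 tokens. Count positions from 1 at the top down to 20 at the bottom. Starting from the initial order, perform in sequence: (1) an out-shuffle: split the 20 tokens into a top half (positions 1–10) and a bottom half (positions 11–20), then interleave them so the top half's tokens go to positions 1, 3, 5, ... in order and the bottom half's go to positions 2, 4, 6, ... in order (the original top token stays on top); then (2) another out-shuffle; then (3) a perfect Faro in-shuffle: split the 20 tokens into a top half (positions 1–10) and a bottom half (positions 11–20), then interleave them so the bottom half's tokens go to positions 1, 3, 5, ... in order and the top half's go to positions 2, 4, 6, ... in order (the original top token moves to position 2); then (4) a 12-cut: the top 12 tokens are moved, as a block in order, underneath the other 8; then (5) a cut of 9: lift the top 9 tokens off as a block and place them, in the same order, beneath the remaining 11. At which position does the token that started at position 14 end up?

8

Track the token from position 14 forward through each operation:
  after op 1 (out-shuffle): 14 → 8
  after op 2 (out-shuffle): 8 → 15
  after op 3 (in-shuffle): 15 → 9
  after op 4 (cut 12): 9 → 17
  after op 5 (cut 9): 17 → 8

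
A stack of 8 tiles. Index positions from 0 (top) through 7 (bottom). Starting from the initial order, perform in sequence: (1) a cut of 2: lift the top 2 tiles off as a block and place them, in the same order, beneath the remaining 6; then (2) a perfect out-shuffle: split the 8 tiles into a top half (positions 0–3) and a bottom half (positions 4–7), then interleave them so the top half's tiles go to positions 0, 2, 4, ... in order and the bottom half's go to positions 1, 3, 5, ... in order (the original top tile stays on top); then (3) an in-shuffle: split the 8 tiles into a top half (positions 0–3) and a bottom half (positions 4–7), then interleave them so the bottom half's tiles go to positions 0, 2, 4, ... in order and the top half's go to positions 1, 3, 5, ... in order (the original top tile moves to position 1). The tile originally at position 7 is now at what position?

7

Track the tile from position 7 forward through each operation:
  after op 1 (cut 2): 7 → 5
  after op 2 (out-shuffle): 5 → 3
  after op 3 (in-shuffle): 3 → 7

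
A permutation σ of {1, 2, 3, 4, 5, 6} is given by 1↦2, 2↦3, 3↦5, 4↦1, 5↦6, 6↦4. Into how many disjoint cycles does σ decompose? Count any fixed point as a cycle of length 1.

1

Cycle decomposition: (1 2 3 5 6 4).
1 cycle.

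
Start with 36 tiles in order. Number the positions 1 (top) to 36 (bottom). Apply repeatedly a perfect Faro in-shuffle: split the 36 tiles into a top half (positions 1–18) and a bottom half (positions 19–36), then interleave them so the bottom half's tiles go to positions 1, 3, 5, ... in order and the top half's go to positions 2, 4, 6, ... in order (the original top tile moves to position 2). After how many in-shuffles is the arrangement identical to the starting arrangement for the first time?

The in-shuffle permutes the 36 positions with cycle lengths [36].
Every tile is home exactly when every cycle has completed a whole number of laps, i.e. after lcm(36) = 36 in-shuffles.

36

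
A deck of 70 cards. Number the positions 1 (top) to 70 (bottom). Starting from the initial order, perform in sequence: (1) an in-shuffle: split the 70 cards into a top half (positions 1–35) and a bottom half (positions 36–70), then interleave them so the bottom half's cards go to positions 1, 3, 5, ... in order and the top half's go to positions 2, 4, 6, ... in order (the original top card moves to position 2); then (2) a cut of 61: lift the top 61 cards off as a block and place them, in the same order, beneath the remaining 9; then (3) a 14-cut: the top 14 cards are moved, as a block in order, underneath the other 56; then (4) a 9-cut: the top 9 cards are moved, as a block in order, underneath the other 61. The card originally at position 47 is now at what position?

9

Track the card from position 47 forward through each operation:
  after op 1 (in-shuffle): 47 → 23
  after op 2 (cut 61): 23 → 32
  after op 3 (cut 14): 32 → 18
  after op 4 (cut 9): 18 → 9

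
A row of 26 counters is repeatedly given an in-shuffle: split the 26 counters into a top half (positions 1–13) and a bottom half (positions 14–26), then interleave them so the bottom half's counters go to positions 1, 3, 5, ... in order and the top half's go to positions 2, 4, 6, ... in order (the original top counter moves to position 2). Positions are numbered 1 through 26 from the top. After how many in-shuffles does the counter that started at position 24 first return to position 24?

Follow position 24 under repeated in-shuffles:
24 → 21 → 15 → 3 → 6 → 12 → 24
It first returns after 6 in-shuffles.

6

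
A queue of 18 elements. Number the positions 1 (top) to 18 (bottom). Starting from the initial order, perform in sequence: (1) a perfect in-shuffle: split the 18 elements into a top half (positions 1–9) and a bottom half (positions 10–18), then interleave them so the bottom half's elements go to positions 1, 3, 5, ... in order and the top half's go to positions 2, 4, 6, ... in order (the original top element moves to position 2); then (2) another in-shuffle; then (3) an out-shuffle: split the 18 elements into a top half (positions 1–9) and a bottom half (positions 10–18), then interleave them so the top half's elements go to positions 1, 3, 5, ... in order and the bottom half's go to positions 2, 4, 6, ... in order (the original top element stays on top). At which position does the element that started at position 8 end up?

Track the element from position 8 forward through each operation:
  after op 1 (in-shuffle): 8 → 16
  after op 2 (in-shuffle): 16 → 13
  after op 3 (out-shuffle): 13 → 8

8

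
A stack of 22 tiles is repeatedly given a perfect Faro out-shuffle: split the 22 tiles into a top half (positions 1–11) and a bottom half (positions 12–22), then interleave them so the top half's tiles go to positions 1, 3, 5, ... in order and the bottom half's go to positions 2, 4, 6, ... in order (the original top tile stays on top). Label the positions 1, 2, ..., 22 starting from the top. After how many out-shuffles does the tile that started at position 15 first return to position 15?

2

Follow position 15 under repeated out-shuffles:
15 → 8 → 15
It first returns after 2 out-shuffles.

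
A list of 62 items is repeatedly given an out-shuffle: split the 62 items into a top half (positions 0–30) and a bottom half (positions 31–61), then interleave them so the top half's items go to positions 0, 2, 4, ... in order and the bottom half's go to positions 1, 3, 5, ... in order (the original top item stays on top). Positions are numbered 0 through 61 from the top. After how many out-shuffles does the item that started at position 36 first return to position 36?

60

Follow position 36 under repeated out-shuffles:
36 → 11 → 22 → 44 → 27 → 54 → 47 → 33 → ... → 36 (length 60)
It first returns after 60 out-shuffles.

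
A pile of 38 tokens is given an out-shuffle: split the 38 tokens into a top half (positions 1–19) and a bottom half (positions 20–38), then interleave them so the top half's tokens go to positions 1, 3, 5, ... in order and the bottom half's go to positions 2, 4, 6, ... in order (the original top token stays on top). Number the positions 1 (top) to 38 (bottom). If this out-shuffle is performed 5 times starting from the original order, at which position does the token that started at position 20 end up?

Track the token's position through each out-shuffle:
20 → 2 → 3 → 5 → 9 → 17

17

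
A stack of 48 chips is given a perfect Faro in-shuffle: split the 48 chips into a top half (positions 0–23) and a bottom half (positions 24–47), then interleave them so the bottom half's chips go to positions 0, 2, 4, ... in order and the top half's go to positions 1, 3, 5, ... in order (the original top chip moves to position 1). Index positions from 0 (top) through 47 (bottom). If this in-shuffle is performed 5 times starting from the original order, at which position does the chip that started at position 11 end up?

40

Track the chip's position through each in-shuffle:
11 → 23 → 47 → 46 → 44 → 40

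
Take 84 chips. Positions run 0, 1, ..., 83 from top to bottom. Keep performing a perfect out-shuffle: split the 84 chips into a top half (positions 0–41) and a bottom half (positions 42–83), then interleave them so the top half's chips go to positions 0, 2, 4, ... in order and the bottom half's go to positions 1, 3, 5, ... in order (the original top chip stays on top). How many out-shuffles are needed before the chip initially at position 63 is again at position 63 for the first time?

82

Follow position 63 under repeated out-shuffles:
63 → 43 → 3 → 6 → 12 → 24 → 48 → 13 → ... → 63 (length 82)
It first returns after 82 out-shuffles.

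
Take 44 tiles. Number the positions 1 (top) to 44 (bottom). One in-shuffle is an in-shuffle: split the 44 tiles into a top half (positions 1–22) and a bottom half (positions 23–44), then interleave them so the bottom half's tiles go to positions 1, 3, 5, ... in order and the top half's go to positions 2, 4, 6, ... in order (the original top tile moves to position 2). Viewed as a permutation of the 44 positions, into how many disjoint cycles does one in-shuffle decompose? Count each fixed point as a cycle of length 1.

Trace each unvisited position around until it returns:
(1 2 4 8 16 32 ... len 12) (3 6 12 24) (5 10 20 40 35 25) (7 14 28 11 22 44 ... len 12) (9 18 36 27) (15 30) (21 42 39 33)
7 cycles in total.

7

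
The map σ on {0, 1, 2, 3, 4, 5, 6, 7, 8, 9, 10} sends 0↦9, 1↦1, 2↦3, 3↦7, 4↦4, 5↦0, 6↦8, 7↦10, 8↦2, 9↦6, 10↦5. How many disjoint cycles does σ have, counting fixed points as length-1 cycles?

Cycle decomposition: (0 9 6 8 2 3 7 10 5) (1) (4).
3 cycles.

3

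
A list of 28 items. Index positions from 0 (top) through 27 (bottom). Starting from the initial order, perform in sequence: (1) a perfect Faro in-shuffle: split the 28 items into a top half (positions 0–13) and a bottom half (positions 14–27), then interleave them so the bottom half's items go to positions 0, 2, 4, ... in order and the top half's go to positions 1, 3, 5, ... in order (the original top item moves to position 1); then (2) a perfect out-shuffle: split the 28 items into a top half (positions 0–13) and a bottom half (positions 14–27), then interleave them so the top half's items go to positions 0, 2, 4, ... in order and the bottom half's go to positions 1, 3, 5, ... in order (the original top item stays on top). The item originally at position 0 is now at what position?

2

Track the item from position 0 forward through each operation:
  after op 1 (in-shuffle): 0 → 1
  after op 2 (out-shuffle): 1 → 2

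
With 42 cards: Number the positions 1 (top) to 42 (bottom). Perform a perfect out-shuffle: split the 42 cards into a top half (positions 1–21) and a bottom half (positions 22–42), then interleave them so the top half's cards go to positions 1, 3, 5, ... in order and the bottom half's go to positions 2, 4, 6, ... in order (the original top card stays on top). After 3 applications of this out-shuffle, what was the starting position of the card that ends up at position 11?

33

Work backwards from position 11, undoing one out-shuffle at a time:
11 ← 6 ← 24 ← 33
So the card now at position 11 started at position 33.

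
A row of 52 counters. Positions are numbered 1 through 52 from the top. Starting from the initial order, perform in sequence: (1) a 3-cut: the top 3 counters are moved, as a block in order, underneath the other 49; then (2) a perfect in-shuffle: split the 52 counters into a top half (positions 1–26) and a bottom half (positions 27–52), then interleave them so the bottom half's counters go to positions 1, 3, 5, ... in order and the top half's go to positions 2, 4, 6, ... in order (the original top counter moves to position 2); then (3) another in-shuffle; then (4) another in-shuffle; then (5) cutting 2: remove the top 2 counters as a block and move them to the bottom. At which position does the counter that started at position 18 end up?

12

Track the counter from position 18 forward through each operation:
  after op 1 (cut 3): 18 → 15
  after op 2 (in-shuffle): 15 → 30
  after op 3 (in-shuffle): 30 → 7
  after op 4 (in-shuffle): 7 → 14
  after op 5 (cut 2): 14 → 12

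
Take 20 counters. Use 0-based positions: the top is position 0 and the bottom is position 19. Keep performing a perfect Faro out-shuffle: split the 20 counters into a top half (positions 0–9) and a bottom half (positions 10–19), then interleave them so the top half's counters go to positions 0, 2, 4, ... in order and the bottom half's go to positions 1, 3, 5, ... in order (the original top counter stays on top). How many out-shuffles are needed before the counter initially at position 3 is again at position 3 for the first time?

Follow position 3 under repeated out-shuffles:
3 → 6 → 12 → 5 → 10 → 1 → 2 → 4 → 8 → 16 → 13 → 7 → 14 → 9 → 18 → 17 → 15 → 11 → 3
It first returns after 18 out-shuffles.

18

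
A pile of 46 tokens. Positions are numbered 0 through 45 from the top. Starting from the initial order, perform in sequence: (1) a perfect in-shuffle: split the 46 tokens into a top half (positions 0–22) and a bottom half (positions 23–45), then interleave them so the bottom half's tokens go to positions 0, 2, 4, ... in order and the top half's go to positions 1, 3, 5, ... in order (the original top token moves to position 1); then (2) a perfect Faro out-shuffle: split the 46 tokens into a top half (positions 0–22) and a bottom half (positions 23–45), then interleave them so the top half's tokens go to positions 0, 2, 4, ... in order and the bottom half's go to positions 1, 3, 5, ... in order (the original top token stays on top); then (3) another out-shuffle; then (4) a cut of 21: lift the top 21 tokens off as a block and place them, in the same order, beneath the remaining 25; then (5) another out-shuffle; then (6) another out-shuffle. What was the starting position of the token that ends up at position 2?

5

Undo the operations in reverse order, starting from position 2:
  undo op 6 (out-shuffle, from top half): 2 ← 1
  undo op 5 (out-shuffle, from bottom half): 1 ← 23
  undo op 4 (cut 21): 23 ← 44
  undo op 3 (out-shuffle, from top half): 44 ← 22
  undo op 2 (out-shuffle, from top half): 22 ← 11
  undo op 1 (in-shuffle, from top half): 11 ← 5
So the token at position 2 came from original position 5.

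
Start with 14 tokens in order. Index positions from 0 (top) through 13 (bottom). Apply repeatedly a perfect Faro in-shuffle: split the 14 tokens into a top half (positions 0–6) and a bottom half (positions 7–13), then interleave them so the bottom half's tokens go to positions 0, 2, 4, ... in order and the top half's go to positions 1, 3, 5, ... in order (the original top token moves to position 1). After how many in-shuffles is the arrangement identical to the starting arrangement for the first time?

4

The in-shuffle permutes the 14 positions with cycle lengths [2, 4, 4, 4].
Every token is home exactly when every cycle has completed a whole number of laps, i.e. after lcm(2, 4) = 4 in-shuffles.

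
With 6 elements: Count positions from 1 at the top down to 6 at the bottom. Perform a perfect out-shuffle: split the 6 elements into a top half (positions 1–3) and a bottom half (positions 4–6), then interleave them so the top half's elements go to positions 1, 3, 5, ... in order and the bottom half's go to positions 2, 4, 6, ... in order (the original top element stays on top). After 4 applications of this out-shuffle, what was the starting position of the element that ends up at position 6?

Work backwards from position 6, undoing one out-shuffle at a time:
6 ← 6 ← 6 ← 6 ← 6
So the element now at position 6 started at position 6.

6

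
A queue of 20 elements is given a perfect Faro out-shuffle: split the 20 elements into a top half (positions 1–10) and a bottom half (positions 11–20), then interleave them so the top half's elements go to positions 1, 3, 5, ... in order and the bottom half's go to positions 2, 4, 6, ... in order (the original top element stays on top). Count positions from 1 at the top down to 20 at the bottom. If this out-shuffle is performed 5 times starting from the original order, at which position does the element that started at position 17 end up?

19

Track the element's position through each out-shuffle:
17 → 14 → 8 → 15 → 10 → 19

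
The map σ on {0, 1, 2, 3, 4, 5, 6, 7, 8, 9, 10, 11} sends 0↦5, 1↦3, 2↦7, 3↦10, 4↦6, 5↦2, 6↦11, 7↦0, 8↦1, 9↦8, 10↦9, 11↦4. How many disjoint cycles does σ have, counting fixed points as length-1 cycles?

3

Cycle decomposition: (0 5 2 7) (1 3 10 9 8) (4 6 11).
3 cycles.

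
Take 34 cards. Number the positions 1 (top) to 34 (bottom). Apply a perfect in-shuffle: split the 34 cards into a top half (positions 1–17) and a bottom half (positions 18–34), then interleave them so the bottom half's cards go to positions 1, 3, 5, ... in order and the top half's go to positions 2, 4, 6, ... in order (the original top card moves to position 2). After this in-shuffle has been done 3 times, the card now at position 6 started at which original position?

27

Work backwards from position 6, undoing one in-shuffle at a time:
6 ← 3 ← 19 ← 27
So the card now at position 6 started at position 27.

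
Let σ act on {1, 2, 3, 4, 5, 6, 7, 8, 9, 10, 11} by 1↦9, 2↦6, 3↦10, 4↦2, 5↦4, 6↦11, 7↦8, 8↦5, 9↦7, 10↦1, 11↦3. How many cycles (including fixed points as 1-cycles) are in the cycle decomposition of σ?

1

Cycle decomposition: (1 9 7 8 5 4 2 6 11 3 10).
1 cycle.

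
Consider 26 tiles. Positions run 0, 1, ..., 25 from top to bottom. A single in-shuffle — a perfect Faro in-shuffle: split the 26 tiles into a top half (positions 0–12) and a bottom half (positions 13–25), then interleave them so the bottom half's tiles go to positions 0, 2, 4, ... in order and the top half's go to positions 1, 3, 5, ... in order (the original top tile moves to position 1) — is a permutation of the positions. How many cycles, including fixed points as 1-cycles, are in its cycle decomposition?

3

Trace each unvisited position around until it returns:
(0 1 3 7 15 4 ... len 18) (2 5 11 23 20 14) (8 17)
3 cycles in total.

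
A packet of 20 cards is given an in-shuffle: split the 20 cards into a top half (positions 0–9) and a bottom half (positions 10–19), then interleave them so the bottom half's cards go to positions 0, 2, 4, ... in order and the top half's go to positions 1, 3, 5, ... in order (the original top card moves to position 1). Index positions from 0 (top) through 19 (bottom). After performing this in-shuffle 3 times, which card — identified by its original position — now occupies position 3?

10

Work backwards from position 3, undoing one in-shuffle at a time:
3 ← 1 ← 0 ← 10
So the card now at position 3 started at position 10.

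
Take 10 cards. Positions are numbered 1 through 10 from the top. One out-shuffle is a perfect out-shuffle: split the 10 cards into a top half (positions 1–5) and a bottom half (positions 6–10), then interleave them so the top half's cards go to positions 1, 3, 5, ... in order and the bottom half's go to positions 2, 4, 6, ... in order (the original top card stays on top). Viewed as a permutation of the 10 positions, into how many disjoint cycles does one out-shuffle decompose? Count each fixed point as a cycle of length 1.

Trace each unvisited position around until it returns:
(1) (2 3 5 9 8 6) (4 7) (10)
4 cycles in total.

4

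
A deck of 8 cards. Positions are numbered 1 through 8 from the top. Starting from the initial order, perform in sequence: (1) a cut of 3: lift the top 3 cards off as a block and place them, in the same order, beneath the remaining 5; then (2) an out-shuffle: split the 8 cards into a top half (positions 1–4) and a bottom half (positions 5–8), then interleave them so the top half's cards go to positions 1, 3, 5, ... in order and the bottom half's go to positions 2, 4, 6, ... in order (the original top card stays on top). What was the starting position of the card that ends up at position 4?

Undo the operations in reverse order, starting from position 4:
  undo op 2 (out-shuffle, from bottom half): 4 ← 6
  undo op 1 (cut 3): 6 ← 1
So the card at position 4 came from original position 1.

1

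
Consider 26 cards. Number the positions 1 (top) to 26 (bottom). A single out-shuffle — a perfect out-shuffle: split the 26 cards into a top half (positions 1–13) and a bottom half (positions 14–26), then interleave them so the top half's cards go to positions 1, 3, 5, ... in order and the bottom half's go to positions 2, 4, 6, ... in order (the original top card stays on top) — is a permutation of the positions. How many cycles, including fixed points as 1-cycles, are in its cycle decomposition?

Trace each unvisited position around until it returns:
(1) (2 3 5 9 17 8 ... len 20) (6 11 21 16) (26)
4 cycles in total.

4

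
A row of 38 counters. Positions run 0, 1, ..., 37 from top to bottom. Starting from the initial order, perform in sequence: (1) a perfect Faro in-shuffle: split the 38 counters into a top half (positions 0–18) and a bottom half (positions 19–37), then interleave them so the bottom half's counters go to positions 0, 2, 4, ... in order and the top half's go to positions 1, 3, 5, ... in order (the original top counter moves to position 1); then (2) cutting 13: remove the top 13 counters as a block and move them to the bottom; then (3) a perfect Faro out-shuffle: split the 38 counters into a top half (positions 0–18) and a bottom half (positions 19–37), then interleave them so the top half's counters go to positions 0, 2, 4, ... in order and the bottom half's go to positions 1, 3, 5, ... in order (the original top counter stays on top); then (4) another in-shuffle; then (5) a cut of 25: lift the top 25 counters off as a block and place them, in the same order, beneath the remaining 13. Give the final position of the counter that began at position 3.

Track the counter from position 3 forward through each operation:
  after op 1 (in-shuffle): 3 → 7
  after op 2 (cut 13): 7 → 32
  after op 3 (out-shuffle): 32 → 27
  after op 4 (in-shuffle): 27 → 16
  after op 5 (cut 25): 16 → 29

29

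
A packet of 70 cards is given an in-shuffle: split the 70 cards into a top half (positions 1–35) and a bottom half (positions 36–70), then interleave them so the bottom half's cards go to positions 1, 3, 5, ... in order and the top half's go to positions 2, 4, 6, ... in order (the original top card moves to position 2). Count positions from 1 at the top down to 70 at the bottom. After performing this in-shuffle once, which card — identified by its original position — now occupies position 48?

24

Work backwards from position 48, undoing one in-shuffle at a time:
48 ← 24
So the card now at position 48 started at position 24.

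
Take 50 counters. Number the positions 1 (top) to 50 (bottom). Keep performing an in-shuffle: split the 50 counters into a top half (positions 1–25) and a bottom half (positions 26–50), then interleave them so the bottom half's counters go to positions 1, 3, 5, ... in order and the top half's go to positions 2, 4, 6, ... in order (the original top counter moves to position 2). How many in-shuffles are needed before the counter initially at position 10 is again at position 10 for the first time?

8

Follow position 10 under repeated in-shuffles:
10 → 20 → 40 → 29 → 7 → 14 → 28 → 5 → 10
It first returns after 8 in-shuffles.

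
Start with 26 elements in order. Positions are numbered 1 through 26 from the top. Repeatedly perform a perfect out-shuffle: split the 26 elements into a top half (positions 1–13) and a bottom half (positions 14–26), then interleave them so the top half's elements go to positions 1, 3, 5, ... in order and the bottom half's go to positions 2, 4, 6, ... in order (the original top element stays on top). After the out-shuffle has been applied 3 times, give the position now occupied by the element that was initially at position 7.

Track the element's position through each out-shuffle:
7 → 13 → 25 → 24

24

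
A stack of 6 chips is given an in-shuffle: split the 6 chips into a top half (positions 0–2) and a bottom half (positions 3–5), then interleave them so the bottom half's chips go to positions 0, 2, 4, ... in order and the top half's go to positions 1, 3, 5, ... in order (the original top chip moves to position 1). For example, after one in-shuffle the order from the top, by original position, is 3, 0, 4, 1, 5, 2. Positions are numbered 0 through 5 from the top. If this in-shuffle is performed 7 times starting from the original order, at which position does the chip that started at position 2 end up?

5

Track the chip's position through each in-shuffle:
2 → 5 → 4 → 2 → 5 → 4 → 2 → 5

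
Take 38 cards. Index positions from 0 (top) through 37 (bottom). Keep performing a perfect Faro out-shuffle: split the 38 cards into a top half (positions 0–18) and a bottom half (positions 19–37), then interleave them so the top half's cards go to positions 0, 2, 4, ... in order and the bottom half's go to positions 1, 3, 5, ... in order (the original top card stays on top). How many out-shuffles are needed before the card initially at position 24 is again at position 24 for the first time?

Follow position 24 under repeated out-shuffles:
24 → 11 → 22 → 7 → 14 → 28 → 19 → 1 → ... → 24 (length 36)
It first returns after 36 out-shuffles.

36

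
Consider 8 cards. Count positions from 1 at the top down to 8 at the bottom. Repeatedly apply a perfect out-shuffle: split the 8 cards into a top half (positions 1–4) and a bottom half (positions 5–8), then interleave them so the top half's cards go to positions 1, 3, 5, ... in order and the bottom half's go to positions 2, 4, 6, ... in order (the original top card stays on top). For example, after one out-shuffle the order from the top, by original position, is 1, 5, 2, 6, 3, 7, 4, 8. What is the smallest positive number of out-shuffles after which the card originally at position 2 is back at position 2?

Follow position 2 under repeated out-shuffles:
2 → 3 → 5 → 2
It first returns after 3 out-shuffles.

3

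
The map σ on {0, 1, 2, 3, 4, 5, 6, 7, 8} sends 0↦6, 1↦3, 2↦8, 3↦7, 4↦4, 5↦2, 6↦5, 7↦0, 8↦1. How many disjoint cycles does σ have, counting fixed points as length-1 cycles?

Cycle decomposition: (0 6 5 2 8 1 3 7) (4).
2 cycles.

2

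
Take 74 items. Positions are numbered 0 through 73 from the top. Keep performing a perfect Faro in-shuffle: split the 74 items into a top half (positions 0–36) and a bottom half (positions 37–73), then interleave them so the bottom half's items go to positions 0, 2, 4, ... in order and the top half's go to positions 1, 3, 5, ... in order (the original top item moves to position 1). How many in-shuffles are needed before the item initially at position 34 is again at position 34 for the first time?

Follow position 34 under repeated in-shuffles:
34 → 69 → 64 → 54 → 34
It first returns after 4 in-shuffles.

4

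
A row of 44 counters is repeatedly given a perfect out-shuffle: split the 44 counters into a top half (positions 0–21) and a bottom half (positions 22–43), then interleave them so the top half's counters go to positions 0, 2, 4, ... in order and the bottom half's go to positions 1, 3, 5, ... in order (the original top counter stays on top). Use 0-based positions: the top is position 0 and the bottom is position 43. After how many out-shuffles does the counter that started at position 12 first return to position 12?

Follow position 12 under repeated out-shuffles:
12 → 24 → 5 → 10 → 20 → 40 → 37 → 31 → 19 → 38 → 33 → 23 → 3 → 6 → 12
It first returns after 14 out-shuffles.

14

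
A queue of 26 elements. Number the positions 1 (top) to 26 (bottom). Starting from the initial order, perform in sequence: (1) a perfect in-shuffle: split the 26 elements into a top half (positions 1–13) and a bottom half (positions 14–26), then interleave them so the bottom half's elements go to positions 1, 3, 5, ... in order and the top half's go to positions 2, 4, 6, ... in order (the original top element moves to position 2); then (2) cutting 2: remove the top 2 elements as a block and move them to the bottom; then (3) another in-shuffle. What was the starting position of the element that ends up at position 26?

21

Undo the operations in reverse order, starting from position 26:
  undo op 3 (in-shuffle, from top half): 26 ← 13
  undo op 2 (cut 2): 13 ← 15
  undo op 1 (in-shuffle, from bottom half): 15 ← 21
So the element at position 26 came from original position 21.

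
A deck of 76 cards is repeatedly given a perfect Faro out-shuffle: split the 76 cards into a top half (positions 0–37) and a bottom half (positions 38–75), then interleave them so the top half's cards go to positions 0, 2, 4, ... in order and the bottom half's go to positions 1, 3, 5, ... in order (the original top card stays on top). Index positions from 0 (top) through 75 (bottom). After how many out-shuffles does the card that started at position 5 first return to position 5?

Follow position 5 under repeated out-shuffles:
5 → 10 → 20 → 40 → 5
It first returns after 4 out-shuffles.

4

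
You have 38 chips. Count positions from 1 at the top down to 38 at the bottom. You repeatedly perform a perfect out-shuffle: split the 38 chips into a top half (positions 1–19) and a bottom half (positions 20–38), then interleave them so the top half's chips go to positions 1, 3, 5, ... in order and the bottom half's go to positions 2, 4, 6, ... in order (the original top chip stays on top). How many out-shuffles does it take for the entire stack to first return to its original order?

The out-shuffle permutes the 38 positions with cycle lengths [1, 1, 36].
Every chip is home exactly when every cycle has completed a whole number of laps, i.e. after lcm(1, 36) = 36 out-shuffles.

36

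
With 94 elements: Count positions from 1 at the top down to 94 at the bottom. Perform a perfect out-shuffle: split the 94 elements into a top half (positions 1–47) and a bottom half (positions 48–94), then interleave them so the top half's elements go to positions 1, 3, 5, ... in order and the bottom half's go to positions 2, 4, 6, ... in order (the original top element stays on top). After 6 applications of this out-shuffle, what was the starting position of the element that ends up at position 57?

Work backwards from position 57, undoing one out-shuffle at a time:
57 ← 29 ← 15 ← 8 ← 51 ← 26 ← 60
So the element now at position 57 started at position 60.

60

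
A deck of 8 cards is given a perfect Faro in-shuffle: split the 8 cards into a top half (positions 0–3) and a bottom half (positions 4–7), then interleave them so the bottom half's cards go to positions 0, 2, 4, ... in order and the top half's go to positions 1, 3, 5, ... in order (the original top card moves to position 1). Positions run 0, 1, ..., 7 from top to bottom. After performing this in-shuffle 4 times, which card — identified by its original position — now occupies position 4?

1

Work backwards from position 4, undoing one in-shuffle at a time:
4 ← 6 ← 7 ← 3 ← 1
So the card now at position 4 started at position 1.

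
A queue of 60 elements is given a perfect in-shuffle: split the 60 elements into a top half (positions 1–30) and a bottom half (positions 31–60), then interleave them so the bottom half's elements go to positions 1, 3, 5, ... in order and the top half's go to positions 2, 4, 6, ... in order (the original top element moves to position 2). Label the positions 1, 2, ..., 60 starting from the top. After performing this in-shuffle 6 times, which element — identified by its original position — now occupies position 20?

27

Work backwards from position 20, undoing one in-shuffle at a time:
20 ← 10 ← 5 ← 33 ← 47 ← 54 ← 27
So the element now at position 20 started at position 27.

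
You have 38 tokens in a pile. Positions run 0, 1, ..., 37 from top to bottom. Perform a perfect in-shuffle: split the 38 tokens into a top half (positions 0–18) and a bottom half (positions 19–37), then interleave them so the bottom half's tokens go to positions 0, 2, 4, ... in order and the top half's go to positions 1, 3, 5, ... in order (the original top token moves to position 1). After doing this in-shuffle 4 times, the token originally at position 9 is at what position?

3

Track the token's position through each in-shuffle:
9 → 19 → 0 → 1 → 3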